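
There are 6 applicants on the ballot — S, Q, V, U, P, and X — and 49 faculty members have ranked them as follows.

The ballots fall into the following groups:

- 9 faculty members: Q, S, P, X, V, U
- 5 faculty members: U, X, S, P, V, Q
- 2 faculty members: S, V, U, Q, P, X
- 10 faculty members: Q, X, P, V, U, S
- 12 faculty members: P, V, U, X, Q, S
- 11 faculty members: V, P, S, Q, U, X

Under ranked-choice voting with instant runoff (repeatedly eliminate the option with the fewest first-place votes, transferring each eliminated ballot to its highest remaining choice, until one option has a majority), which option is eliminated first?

X

Round 1: Q 19, P 12, V 11, U 5, S 2, X 0. X has the fewest and is eliminated.
Round 2: Q 19, P 12, V 11, U 5, S 2. S has the fewest and is eliminated.
Round 3: Q 19, V 13, P 12, U 5. U has the fewest and is eliminated.
Round 4: Q 19, P 17, V 13. V has the fewest and is eliminated.
Round 5: P 28, Q 21. P has a majority.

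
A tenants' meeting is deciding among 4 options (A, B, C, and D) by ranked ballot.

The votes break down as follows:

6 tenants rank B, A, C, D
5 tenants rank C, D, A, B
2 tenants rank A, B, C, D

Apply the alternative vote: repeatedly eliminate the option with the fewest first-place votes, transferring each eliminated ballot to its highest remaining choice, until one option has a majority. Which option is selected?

Round 1: B 6, C 5, A 2, D 0. D has the fewest and is eliminated.
Round 2: B 6, C 5, A 2. A has the fewest and is eliminated.
Round 3: B 8, C 5. B has a majority.

B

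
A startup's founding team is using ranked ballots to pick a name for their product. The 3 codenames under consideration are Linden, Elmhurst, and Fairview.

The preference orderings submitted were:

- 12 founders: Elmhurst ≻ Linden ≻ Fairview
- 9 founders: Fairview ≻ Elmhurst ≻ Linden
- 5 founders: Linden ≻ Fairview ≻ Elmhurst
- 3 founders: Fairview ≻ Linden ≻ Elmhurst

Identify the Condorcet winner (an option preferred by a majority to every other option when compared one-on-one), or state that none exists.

Head-to-head results (29 voters total):
Linden vs Elmhurst: Elmhurst wins 21–8.
Linden vs Fairview: Linden wins 17–12.
Elmhurst vs Fairview: Fairview wins 17–12.
No candidate beats all others: Linden beats Fairview beats Elmhurst beats Linden, a majority cycle.

None — there is no Condorcet winner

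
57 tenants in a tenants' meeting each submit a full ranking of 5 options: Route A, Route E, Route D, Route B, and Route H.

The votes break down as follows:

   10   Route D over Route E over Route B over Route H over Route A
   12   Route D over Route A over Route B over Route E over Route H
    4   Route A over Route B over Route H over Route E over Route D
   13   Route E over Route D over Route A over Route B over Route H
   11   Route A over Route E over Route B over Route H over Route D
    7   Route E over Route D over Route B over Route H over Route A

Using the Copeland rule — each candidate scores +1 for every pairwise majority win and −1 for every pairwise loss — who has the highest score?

Route E

Pairwise results:
  Route A vs Route E: Route E wins 30–27.
  Route A vs Route D: Route D wins 42–15.
  Route A vs Route B: Route A wins 40–17.
  Route A vs Route H: Route A wins 40–17.
  Route E vs Route D: Route E wins 35–22.
  Route E vs Route B: Route E wins 41–16.
  Route E vs Route H: Route E wins 53–4.
  Route D vs Route B: Route D wins 42–15.
  Route D vs Route H: Route D wins 42–15.
  Route B vs Route H: Route B wins 57–0.
Copeland scores (wins − losses):
  Route A: 2 − 2 = 0
  Route E: 4 − 0 = 4
  Route D: 3 − 1 = 2
  Route B: 1 − 3 = -2
  Route H: 0 − 4 = -4
Route E has the best Copeland score.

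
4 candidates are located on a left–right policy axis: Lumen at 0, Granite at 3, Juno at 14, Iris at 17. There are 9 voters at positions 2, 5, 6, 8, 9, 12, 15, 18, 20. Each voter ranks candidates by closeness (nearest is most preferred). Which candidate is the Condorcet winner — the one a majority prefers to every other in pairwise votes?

With single-peaked preferences on a line, the Condorcet winner is the candidate closest to the median voter.
The median voter (position 9) is closest to Juno at 14.
Check: Juno vs Lumen — voters closer to Juno: 6 of 9.

Juno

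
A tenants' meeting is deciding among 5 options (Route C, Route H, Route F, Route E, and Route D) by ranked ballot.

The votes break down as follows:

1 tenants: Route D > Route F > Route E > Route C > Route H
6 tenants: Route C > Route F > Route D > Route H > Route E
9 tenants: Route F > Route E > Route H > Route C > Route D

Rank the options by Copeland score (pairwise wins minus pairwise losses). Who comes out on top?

Route F

Pairwise results:
  Route C vs Route H: Route H wins 9–7.
  Route C vs Route F: Route F wins 10–6.
  Route C vs Route E: Route E wins 10–6.
  Route C vs Route D: Route C wins 15–1.
  Route H vs Route F: Route F wins 16–0.
  Route H vs Route E: Route E wins 10–6.
  Route H vs Route D: Route H wins 9–7.
  Route F vs Route E: Route F wins 16–0.
  Route F vs Route D: Route F wins 15–1.
  Route E vs Route D: Route E wins 9–7.
Copeland scores (wins − losses):
  Route C: 1 − 3 = -2
  Route H: 2 − 2 = 0
  Route F: 4 − 0 = 4
  Route E: 3 − 1 = 2
  Route D: 0 − 4 = -4
Route F has the best Copeland score.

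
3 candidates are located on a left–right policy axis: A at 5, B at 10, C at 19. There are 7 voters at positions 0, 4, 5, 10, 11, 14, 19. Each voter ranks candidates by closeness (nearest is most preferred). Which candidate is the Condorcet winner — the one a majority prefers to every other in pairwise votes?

B

With single-peaked preferences on a line, the Condorcet winner is the candidate closest to the median voter.
The median voter (position 10) is closest to B at 10.
Check: B vs C — voters closer to B: 6 of 7.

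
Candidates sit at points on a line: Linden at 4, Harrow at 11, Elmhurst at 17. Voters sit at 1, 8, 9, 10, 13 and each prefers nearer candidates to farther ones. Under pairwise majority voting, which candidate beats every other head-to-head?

Harrow

With single-peaked preferences on a line, the Condorcet winner is the candidate closest to the median voter.
The median voter (position 9) is closest to Harrow at 11.
Check: Harrow vs Elmhurst — voters closer to Harrow: 5 of 5.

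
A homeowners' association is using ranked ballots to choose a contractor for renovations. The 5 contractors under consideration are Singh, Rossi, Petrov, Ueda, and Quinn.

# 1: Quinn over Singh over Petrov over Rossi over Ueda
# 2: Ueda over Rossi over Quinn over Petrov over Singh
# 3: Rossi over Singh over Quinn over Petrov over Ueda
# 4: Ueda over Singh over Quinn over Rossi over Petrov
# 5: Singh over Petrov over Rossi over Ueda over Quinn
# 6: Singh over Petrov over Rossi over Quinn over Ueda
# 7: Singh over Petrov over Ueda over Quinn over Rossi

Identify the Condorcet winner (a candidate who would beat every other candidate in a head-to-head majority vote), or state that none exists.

Singh

Head-to-head results (7 voters total):
Singh vs Rossi: Singh wins 5–2.
Singh vs Petrov: Singh wins 6–1.
Singh vs Ueda: Singh wins 5–2.
Singh vs Quinn: Singh wins 5–2.
Rossi vs Petrov: Petrov wins 4–3.
Rossi vs Ueda: Rossi wins 4–3.
Rossi vs Quinn: Rossi wins 4–3.
Petrov vs Ueda: Petrov wins 5–2.
Petrov vs Quinn: Quinn wins 4–3.
Ueda vs Quinn: Ueda wins 4–3.
Singh beats each rival — Rossi (5–2), Petrov (6–1), Ueda (5–2), Quinn (5–2) — so Singh is the Condorcet winner.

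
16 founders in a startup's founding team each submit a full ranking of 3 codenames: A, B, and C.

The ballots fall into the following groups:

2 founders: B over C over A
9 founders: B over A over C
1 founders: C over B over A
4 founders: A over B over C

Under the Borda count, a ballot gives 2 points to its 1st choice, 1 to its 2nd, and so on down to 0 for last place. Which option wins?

Borda scores:
  A: 2·0 + 9·1 + 0 + 4·2 = 17
  B: 2·2 + 9·2 + 1 + 4·1 = 27
  C: 2·1 + 9·0 + 2 + 4·0 = 4
B has the highest total.

B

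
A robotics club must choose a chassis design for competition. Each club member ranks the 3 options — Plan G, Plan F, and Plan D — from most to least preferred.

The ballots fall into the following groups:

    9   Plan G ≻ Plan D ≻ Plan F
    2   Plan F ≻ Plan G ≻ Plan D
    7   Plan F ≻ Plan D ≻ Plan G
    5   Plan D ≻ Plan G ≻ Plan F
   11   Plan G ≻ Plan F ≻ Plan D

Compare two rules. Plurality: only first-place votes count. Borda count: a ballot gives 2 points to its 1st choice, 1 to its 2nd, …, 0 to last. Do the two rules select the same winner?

Plurality first-place counts: Plan G 20, Plan F 9, Plan D 5 → Plan G.
Borda totals: Plan G 47, Plan F 29, Plan D 26 → Plan G.
The two rules agree on Plan G.

Yes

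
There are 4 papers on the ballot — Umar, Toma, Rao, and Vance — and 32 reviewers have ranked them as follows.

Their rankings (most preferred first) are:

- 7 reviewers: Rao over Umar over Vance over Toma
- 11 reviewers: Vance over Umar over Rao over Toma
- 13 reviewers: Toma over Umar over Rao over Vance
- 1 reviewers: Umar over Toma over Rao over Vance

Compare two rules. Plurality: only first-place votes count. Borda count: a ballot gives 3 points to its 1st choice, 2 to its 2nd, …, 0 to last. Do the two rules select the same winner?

Plurality first-place counts: Umar 1, Toma 13, Rao 7, Vance 11 → Toma.
Borda totals: Umar 65, Toma 41, Rao 46, Vance 40 → Umar.
The two rules disagree: plurality picks Toma, Borda picks Umar.

No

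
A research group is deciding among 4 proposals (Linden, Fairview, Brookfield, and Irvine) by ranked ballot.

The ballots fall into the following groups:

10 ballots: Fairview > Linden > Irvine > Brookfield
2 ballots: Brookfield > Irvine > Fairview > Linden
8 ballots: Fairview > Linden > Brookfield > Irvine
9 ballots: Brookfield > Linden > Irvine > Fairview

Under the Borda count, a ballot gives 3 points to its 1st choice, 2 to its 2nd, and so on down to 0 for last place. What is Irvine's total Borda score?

23

Borda scores:
  Linden: 10·2 + 2·0 + 8·2 + 9·2 = 54
  Fairview: 10·3 + 2·1 + 8·3 + 9·0 = 56
  Brookfield: 10·0 + 2·3 + 8·1 + 9·3 = 41
  Irvine: 10·1 + 2·2 + 8·0 + 9·1 = 23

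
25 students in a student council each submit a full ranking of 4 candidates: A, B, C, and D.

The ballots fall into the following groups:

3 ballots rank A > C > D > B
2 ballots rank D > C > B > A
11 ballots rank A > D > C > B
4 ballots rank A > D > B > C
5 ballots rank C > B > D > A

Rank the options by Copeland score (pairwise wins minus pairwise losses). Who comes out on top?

Pairwise results:
  A vs B: A wins 18–7.
  A vs C: A wins 18–7.
  A vs D: A wins 18–7.
  B vs C: C wins 21–4.
  B vs D: D wins 20–5.
  C vs D: D wins 17–8.
Copeland scores (wins − losses):
  A: 3 − 0 = 3
  B: 0 − 3 = -3
  C: 1 − 2 = -1
  D: 2 − 1 = 1
A has the best Copeland score.

A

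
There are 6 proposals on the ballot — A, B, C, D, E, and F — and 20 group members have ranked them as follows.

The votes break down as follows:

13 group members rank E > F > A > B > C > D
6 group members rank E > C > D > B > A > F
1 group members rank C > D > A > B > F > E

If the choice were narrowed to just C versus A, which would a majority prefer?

A

Ballots ranking C above A: 6+1 = 7.
Ballots ranking A above C: 13.
A wins the head-to-head, 13–7.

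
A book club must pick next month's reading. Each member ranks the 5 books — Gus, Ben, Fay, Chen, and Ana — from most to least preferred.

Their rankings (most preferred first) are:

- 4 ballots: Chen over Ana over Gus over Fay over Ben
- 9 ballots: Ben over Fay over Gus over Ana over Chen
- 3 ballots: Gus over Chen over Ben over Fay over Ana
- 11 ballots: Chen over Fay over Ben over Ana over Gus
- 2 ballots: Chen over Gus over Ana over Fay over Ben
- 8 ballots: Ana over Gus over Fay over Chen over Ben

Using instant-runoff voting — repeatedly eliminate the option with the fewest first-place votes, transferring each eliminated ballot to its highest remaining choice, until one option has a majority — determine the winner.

Round 1: Chen 17, Ben 9, Ana 8, Gus 3, Fay 0. Fay has the fewest and is eliminated.
Round 2: Chen 17, Ben 9, Ana 8, Gus 3. Gus has the fewest and is eliminated.
Round 3: Chen 20, Ben 9, Ana 8. Chen has a majority.

Chen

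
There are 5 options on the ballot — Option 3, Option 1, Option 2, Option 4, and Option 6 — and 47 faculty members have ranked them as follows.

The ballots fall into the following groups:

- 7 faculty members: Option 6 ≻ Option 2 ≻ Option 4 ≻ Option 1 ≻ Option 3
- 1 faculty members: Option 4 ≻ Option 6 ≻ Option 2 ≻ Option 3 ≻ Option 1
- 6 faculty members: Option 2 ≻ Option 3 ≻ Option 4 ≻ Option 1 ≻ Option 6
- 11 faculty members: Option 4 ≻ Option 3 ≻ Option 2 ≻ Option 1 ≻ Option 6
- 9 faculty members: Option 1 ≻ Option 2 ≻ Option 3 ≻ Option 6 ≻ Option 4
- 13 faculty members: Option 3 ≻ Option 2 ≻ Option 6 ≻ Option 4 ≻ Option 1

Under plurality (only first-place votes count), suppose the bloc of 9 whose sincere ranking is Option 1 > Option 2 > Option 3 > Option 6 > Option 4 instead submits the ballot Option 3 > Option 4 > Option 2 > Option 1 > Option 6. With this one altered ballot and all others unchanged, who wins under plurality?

Option 3

First-place totals with the altered ballot: Option 3 22, Option 1 0, Option 2 6, Option 4 12, Option 6 7.
The winner is unchanged: still Option 3.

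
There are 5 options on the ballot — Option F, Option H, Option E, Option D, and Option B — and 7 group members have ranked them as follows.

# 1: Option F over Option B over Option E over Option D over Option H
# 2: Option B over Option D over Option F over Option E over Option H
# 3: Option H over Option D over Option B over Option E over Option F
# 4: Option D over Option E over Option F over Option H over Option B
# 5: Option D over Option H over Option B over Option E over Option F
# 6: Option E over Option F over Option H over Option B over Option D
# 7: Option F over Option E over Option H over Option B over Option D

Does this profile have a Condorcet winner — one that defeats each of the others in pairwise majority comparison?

No

Head-to-head results (7 voters total):
Option F vs Option H: Option F wins 5–2.
Option F vs Option E: Option E wins 4–3.
Option F vs Option D: Option D wins 4–3.
Option F vs Option B: Option F wins 4–3.
Option H vs Option E: Option E wins 5–2.
Option H vs Option D: Option D wins 4–3.
Option H vs Option B: Option H wins 5–2.
Option E vs Option D: Option D wins 4–3.
Option E vs Option B: Option B wins 4–3.
Option D vs Option B: Option B wins 4–3.
No candidate beats all others: Option F beats Option B beats Option E beats Option F, a majority cycle.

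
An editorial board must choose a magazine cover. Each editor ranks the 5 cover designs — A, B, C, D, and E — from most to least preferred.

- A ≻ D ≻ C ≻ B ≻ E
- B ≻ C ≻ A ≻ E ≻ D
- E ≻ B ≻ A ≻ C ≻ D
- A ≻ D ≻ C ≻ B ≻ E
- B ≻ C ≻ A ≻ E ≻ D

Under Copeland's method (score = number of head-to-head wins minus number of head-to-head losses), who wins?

B

Pairwise results:
  A vs B: B wins 3–2.
  A vs C: A wins 3–2.
  A vs D: A wins 5–0.
  A vs E: A wins 4–1.
  B vs C: B wins 3–2.
  B vs D: B wins 3–2.
  B vs E: B wins 4–1.
  C vs D: C wins 3–2.
  C vs E: C wins 4–1.
  D vs E: E wins 3–2.
Copeland scores (wins − losses):
  A: 3 − 1 = 2
  B: 4 − 0 = 4
  C: 2 − 2 = 0
  D: 0 − 4 = -4
  E: 1 − 3 = -2
B has the best Copeland score.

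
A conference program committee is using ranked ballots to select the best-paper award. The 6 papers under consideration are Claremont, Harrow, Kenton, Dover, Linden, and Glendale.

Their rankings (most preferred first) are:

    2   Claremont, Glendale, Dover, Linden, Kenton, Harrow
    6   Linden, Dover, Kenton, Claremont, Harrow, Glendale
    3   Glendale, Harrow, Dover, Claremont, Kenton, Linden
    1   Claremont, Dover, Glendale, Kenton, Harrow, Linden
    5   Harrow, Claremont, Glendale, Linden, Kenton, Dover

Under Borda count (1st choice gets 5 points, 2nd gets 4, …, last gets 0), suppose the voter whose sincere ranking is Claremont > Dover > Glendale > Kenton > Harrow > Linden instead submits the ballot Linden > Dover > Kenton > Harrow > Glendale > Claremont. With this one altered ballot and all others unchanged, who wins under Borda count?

Borda totals with the altered ballot: Claremont 48, Harrow 45, Kenton 31, Dover 43, Linden 49, Glendale 39.
The switch changes the winner from Claremont to Linden.

Linden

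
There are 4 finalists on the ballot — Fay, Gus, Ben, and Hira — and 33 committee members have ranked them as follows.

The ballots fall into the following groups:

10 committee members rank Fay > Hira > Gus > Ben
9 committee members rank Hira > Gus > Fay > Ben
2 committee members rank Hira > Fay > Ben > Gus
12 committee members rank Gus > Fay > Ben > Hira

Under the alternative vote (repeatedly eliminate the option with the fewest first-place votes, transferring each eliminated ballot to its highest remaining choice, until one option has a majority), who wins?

Hira

Round 1: Gus 12, Hira 11, Fay 10, Ben 0. Ben has the fewest and is eliminated.
Round 2: Gus 12, Hira 11, Fay 10. Fay has the fewest and is eliminated.
Round 3: Hira 21, Gus 12. Hira has a majority.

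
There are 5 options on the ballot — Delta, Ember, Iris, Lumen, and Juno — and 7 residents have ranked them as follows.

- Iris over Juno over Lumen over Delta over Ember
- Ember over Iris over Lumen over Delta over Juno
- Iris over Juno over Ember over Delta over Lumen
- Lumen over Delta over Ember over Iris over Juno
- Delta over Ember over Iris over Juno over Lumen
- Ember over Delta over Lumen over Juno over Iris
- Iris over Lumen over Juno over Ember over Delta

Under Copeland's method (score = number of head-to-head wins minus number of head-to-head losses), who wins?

Pairwise results:
  Delta vs Ember: Ember wins 4–3.
  Delta vs Iris: Iris wins 4–3.
  Delta vs Lumen: Lumen wins 4–3.
  Delta vs Juno: Delta wins 4–3.
  Ember vs Iris: Ember wins 4–3.
  Ember vs Lumen: Ember wins 4–3.
  Ember vs Juno: Ember wins 4–3.
  Iris vs Lumen: Iris wins 5–2.
  Iris vs Juno: Iris wins 6–1.
  Lumen vs Juno: Lumen wins 4–3.
Copeland scores (wins − losses):
  Delta: 1 − 3 = -2
  Ember: 4 − 0 = 4
  Iris: 3 − 1 = 2
  Lumen: 2 − 2 = 0
  Juno: 0 − 4 = -4
Ember has the best Copeland score.

Ember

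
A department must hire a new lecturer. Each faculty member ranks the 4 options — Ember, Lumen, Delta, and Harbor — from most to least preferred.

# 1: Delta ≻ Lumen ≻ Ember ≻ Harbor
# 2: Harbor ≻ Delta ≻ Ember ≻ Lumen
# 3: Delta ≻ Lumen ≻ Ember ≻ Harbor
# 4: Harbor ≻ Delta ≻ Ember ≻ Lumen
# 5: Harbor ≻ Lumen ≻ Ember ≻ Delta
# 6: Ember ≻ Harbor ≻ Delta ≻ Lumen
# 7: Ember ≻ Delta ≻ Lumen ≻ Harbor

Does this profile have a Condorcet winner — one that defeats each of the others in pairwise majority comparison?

Head-to-head results (7 voters total):
Ember vs Lumen: Ember wins 4–3.
Ember vs Delta: Delta wins 4–3.
Ember vs Harbor: Ember wins 4–3.
Lumen vs Delta: Delta wins 6–1.
Lumen vs Harbor: Harbor wins 4–3.
Delta vs Harbor: Harbor wins 4–3.
No candidate beats all others: Ember beats Harbor beats Delta beats Ember, a majority cycle.

No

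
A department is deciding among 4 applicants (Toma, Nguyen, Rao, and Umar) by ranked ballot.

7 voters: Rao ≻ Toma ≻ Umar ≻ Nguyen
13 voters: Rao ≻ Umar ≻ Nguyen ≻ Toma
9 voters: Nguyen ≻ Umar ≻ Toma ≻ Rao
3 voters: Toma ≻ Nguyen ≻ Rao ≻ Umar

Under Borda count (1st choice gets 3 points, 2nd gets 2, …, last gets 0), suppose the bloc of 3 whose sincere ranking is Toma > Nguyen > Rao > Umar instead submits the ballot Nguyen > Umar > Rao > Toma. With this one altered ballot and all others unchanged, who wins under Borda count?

Borda totals with the altered ballot: Toma 23, Nguyen 49, Rao 63, Umar 57.
The winner is unchanged: still Rao.

Rao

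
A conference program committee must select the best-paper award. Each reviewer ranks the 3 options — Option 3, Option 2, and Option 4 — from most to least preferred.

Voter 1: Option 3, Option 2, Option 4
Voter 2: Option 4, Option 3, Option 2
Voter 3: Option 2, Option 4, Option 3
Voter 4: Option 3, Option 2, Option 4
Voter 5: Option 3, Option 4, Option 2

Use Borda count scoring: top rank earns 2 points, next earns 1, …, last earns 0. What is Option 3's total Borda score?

7

Borda scores:
  Option 3: 2 + 1 + 0 + 2 + 2 = 7
  Option 2: 1 + 0 + 2 + 1 + 0 = 4
  Option 4: 0 + 2 + 1 + 0 + 1 = 4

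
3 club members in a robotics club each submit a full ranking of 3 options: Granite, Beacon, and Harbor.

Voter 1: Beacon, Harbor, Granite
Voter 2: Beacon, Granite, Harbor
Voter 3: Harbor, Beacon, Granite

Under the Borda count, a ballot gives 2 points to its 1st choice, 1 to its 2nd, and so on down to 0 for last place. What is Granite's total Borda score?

Borda scores:
  Granite: 0 + 1 + 0 = 1
  Beacon: 2 + 2 + 1 = 5
  Harbor: 1 + 0 + 2 = 3

1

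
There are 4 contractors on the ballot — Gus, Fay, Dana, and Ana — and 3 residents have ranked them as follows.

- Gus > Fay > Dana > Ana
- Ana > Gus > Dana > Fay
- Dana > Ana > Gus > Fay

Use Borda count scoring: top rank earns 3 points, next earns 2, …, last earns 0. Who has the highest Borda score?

Borda scores:
  Gus: 3 + 2 + 1 = 6
  Fay: 2 + 0 + 0 = 2
  Dana: 1 + 1 + 3 = 5
  Ana: 0 + 3 + 2 = 5
Gus has the highest total.

Gus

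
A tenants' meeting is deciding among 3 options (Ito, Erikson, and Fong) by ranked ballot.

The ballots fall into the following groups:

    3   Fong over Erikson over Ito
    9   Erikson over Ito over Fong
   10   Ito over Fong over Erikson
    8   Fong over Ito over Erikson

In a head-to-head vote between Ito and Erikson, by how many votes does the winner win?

6

Ballots ranking Ito above Erikson: 10+8 = 18.
Ballots ranking Erikson above Ito: 3+9 = 12.
Ito wins 18–12, a margin of 6.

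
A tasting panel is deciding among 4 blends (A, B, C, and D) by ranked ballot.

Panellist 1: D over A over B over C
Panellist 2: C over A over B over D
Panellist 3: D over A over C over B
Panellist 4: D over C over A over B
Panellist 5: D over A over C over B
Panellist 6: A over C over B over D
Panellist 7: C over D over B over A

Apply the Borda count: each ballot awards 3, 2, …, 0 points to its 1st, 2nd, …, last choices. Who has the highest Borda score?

Borda scores:
  A: 2 + 2 + 2 + 1 + 2 + 3 + 0 = 12
  B: 1 + 1 + 0 + 0 + 0 + 1 + 1 = 4
  C: 0 + 3 + 1 + 2 + 1 + 2 + 3 = 12
  D: 3 + 0 + 3 + 3 + 3 + 0 + 2 = 14
D has the highest total.

D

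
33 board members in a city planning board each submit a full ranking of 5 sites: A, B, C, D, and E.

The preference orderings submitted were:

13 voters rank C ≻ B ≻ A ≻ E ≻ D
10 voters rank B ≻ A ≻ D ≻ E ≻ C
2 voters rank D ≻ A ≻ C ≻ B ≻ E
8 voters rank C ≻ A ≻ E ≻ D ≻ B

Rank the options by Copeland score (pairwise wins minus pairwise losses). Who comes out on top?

C

Pairwise results:
  A vs B: B wins 23–10.
  A vs C: C wins 21–12.
  A vs D: A wins 31–2.
  A vs E: A wins 33–0.
  B vs C: C wins 23–10.
  B vs D: B wins 23–10.
  B vs E: B wins 25–8.
  C vs D: C wins 21–12.
  C vs E: C wins 23–10.
  D vs E: E wins 21–12.
Copeland scores (wins − losses):
  A: 2 − 2 = 0
  B: 3 − 1 = 2
  C: 4 − 0 = 4
  D: 0 − 4 = -4
  E: 1 − 3 = -2
C has the best Copeland score.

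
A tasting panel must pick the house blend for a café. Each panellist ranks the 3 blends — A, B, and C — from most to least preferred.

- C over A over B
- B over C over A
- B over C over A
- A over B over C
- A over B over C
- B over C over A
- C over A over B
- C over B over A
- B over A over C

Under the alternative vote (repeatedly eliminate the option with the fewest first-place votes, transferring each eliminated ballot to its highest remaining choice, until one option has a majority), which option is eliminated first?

Round 1: B 4, C 3, A 2. A has the fewest and is eliminated.
Round 2: B 6, C 3. B has a majority.

A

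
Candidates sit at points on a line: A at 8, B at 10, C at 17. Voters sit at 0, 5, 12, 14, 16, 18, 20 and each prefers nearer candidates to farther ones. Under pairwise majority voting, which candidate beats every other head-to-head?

C

With single-peaked preferences on a line, the Condorcet winner is the candidate closest to the median voter.
The median voter (position 14) is closest to C at 17.
Check: C vs A — voters closer to C: 4 of 7.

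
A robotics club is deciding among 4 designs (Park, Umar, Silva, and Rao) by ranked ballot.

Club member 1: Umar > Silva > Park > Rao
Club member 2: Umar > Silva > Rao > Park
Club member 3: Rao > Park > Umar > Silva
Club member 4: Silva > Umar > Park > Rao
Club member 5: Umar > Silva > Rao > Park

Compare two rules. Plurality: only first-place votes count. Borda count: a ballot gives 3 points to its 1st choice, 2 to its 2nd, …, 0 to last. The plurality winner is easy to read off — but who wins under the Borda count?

Umar

Plurality first-place counts: Park 0, Umar 3, Silva 1, Rao 1 → Umar.
Borda totals: Park 4, Umar 12, Silva 9, Rao 5 → Umar.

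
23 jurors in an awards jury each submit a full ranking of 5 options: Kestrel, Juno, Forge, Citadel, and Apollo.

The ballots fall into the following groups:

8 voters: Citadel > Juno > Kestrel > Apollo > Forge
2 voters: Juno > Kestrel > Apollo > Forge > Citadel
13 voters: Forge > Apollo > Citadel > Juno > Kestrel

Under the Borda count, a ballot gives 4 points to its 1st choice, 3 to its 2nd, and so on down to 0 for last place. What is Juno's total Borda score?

Borda scores:
  Kestrel: 8·2 + 2·3 + 13·0 = 22
  Juno: 8·3 + 2·4 + 13·1 = 45
  Forge: 8·0 + 2·1 + 13·4 = 54
  Citadel: 8·4 + 2·0 + 13·2 = 58
  Apollo: 8·1 + 2·2 + 13·3 = 51

45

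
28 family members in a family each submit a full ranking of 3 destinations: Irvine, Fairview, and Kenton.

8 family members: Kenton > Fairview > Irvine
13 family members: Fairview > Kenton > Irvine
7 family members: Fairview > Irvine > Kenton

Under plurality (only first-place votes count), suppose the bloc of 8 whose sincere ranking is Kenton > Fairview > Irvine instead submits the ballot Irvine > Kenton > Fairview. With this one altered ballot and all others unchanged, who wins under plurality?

First-place totals with the altered ballot: Irvine 8, Fairview 20, Kenton 0.
The winner is unchanged: still Fairview.

Fairview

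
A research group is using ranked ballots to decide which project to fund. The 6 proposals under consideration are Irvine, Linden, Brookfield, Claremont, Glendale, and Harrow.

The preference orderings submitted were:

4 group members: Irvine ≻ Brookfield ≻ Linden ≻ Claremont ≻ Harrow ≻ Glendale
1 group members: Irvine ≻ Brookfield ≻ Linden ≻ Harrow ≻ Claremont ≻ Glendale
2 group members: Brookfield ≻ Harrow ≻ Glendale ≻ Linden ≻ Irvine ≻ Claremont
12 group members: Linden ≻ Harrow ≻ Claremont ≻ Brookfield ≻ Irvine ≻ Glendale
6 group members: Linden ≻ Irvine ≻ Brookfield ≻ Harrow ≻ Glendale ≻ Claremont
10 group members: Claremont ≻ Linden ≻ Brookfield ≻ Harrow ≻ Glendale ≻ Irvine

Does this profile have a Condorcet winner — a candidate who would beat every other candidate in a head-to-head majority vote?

Yes

Head-to-head results (35 voters total):
Irvine vs Linden: Linden wins 30–5.
Irvine vs Brookfield: Brookfield wins 24–11.
Irvine vs Claremont: Claremont wins 22–13.
Irvine vs Glendale: Irvine wins 23–12.
Irvine vs Harrow: Harrow wins 24–11.
Linden vs Brookfield: Linden wins 28–7.
Linden vs Claremont: Linden wins 25–10.
Linden vs Glendale: Linden wins 33–2.
Linden vs Harrow: Linden wins 33–2.
Brookfield vs Claremont: Claremont wins 22–13.
Brookfield vs Glendale: Brookfield wins 35–0.
Brookfield vs Harrow: Brookfield wins 23–12.
Claremont vs Glendale: Claremont wins 27–8.
Claremont vs Harrow: Harrow wins 21–14.
Glendale vs Harrow: Harrow wins 35–0.
Linden beats each rival — Irvine (30–5), Brookfield (28–7), Claremont (25–10), Glendale (33–2), Harrow (33–2) — so Linden is the Condorcet winner.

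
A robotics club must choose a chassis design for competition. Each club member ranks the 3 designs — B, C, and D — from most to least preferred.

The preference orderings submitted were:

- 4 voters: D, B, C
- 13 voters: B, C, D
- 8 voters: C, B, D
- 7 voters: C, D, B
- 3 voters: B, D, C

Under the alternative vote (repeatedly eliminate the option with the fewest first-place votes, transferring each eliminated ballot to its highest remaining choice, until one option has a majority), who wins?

B

Round 1: B 16, C 15, D 4. D has the fewest and is eliminated.
Round 2: B 20, C 15. B has a majority.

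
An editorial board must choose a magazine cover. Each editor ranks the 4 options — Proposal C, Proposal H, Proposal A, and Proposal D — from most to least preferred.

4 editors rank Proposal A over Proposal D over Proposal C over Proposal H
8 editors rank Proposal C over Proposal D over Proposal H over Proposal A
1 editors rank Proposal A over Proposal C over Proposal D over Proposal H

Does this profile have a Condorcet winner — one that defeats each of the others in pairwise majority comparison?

Head-to-head results (13 voters total):
Proposal C vs Proposal H: Proposal C wins 13–0.
Proposal C vs Proposal A: Proposal C wins 8–5.
Proposal C vs Proposal D: Proposal C wins 9–4.
Proposal H vs Proposal A: Proposal H wins 8–5.
Proposal H vs Proposal D: Proposal D wins 13–0.
Proposal A vs Proposal D: Proposal D wins 8–5.
Proposal C beats each rival — Proposal H (13–0), Proposal A (8–5), Proposal D (9–4) — so Proposal C is the Condorcet winner.

Yes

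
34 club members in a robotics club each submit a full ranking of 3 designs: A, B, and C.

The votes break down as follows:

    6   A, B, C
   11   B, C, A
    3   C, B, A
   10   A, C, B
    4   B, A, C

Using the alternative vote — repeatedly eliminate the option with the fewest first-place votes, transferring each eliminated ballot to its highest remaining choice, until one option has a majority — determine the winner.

Round 1: A 16, B 15, C 3. C has the fewest and is eliminated.
Round 2: B 18, A 16. B has a majority.

B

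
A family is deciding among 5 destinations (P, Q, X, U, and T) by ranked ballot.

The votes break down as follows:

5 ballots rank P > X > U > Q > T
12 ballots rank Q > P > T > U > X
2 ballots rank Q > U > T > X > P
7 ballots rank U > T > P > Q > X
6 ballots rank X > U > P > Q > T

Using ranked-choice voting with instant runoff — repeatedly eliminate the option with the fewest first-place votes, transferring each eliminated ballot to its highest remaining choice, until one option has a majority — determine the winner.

Q

Round 1: Q 14, U 7, X 6, P 5, T 0. T has the fewest and is eliminated.
Round 2: Q 14, U 7, X 6, P 5. P has the fewest and is eliminated.
Round 3: Q 14, X 11, U 7. U has the fewest and is eliminated.
Round 4: Q 21, X 11. Q has a majority.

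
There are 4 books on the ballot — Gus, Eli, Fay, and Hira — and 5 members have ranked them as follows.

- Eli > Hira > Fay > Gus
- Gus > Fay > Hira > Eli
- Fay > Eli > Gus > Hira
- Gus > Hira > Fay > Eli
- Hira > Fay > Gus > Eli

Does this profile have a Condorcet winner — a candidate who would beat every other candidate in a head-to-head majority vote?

No

Head-to-head results (5 voters total):
Gus vs Eli: Gus wins 3–2.
Gus vs Fay: Fay wins 3–2.
Gus vs Hira: Gus wins 3–2.
Eli vs Fay: Fay wins 4–1.
Eli vs Hira: Hira wins 3–2.
Fay vs Hira: Hira wins 3–2.
No candidate beats all others: Gus beats Hira beats Fay beats Gus, a majority cycle.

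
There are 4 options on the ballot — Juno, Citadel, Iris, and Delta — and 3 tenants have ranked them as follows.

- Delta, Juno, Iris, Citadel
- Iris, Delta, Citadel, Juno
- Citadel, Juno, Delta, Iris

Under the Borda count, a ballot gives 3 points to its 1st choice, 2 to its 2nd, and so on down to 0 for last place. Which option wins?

Borda scores:
  Juno: 2 + 0 + 2 = 4
  Citadel: 0 + 1 + 3 = 4
  Iris: 1 + 3 + 0 = 4
  Delta: 3 + 2 + 1 = 6
Delta has the highest total.

Delta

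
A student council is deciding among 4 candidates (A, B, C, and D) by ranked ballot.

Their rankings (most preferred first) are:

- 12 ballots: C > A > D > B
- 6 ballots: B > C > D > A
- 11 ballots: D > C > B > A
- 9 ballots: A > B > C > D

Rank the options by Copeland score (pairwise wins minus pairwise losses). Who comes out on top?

C

Pairwise results:
  A vs B: A wins 21–17.
  A vs C: C wins 29–9.
  A vs D: A wins 21–17.
  B vs C: C wins 23–15.
  B vs D: D wins 23–15.
  C vs D: C wins 27–11.
Copeland scores (wins − losses):
  A: 2 − 1 = 1
  B: 0 − 3 = -3
  C: 3 − 0 = 3
  D: 1 − 2 = -1
C has the best Copeland score.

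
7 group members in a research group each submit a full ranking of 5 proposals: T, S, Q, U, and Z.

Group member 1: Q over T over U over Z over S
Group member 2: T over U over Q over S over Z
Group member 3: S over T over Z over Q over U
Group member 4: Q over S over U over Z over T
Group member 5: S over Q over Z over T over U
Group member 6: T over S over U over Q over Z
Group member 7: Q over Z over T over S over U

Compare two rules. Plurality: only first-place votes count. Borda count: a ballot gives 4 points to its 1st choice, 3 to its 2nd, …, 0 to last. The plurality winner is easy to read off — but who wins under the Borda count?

Plurality first-place counts: T 2, S 2, Q 3, U 0, Z 0 → Q.
Borda totals: T 17, S 16, Q 19, U 9, Z 9 → Q.

Q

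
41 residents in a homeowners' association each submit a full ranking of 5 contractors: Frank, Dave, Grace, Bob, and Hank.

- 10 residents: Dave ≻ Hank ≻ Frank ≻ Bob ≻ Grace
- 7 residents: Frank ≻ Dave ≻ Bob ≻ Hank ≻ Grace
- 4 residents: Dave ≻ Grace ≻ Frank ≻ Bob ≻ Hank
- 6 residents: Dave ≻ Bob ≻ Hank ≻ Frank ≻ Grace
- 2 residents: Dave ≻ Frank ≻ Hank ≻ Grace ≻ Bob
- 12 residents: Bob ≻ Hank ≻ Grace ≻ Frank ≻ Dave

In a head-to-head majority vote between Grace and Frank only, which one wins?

Frank

Ballots ranking Grace above Frank: 4+12 = 16.
Ballots ranking Frank above Grace: 10+7+6+2 = 25.
Frank wins the head-to-head, 25–16.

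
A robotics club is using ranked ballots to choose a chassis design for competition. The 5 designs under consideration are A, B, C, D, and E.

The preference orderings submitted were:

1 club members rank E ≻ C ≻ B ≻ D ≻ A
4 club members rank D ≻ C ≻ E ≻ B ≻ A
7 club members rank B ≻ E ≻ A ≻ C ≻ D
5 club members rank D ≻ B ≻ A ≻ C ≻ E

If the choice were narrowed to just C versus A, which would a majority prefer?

A

Ballots ranking C above A: 1+4 = 5.
Ballots ranking A above C: 7+5 = 12.
A wins the head-to-head, 12–5.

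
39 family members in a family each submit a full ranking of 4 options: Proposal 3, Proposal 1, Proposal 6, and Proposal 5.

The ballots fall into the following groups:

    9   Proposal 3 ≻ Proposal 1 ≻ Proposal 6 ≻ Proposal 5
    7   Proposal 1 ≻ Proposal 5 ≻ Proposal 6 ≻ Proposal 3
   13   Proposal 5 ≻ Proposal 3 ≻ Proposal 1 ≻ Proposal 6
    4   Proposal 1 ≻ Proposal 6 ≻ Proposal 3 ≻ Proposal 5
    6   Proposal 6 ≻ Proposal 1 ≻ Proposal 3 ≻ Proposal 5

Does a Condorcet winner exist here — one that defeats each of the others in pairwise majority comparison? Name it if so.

None — there is no Condorcet winner

Head-to-head results (39 voters total):
Proposal 3 vs Proposal 1: Proposal 3 wins 22–17.
Proposal 3 vs Proposal 6: Proposal 3 wins 22–17.
Proposal 3 vs Proposal 5: Proposal 5 wins 20–19.
Proposal 1 vs Proposal 6: Proposal 1 wins 33–6.
Proposal 1 vs Proposal 5: Proposal 1 wins 26–13.
Proposal 6 vs Proposal 5: Proposal 5 wins 20–19.
No candidate beats all others: Proposal 3 beats Proposal 1 beats Proposal 5 beats Proposal 3, a majority cycle.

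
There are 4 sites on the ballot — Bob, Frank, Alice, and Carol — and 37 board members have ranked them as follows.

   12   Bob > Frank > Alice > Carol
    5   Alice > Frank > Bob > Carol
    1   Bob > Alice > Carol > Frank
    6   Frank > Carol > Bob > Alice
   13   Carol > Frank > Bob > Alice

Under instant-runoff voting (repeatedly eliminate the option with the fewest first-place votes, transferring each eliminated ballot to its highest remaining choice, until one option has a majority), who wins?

Round 1: Bob 13, Carol 13, Frank 6, Alice 5. Alice has the fewest and is eliminated.
Round 2: Bob 13, Carol 13, Frank 11. Frank has the fewest and is eliminated.
Round 3: Carol 19, Bob 18. Carol has a majority.

Carol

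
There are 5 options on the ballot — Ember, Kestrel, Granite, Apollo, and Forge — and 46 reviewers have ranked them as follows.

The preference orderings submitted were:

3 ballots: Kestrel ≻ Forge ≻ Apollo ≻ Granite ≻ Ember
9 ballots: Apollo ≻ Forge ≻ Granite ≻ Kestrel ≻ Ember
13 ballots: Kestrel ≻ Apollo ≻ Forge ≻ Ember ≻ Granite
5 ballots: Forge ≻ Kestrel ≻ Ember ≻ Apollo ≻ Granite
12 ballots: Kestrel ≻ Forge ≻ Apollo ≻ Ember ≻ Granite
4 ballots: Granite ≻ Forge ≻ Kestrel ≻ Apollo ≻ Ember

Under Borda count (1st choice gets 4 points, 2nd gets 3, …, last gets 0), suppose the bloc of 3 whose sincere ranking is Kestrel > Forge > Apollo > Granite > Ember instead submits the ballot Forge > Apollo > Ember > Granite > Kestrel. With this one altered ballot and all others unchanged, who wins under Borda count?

Forge

Borda totals with the altered ballot: Ember 41, Kestrel 132, Granite 37, Apollo 117, Forge 133.
The switch changes the winner from Kestrel to Forge.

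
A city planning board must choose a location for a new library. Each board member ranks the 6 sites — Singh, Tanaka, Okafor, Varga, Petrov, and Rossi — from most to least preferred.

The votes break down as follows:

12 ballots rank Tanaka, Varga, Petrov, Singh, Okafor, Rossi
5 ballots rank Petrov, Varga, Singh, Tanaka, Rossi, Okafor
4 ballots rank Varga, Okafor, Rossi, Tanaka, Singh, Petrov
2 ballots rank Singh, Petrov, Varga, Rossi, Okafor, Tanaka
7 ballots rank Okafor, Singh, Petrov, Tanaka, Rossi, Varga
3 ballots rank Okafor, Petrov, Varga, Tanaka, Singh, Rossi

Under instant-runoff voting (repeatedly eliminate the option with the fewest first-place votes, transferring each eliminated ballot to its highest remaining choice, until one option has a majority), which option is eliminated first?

Round 1: Tanaka 12, Okafor 10, Petrov 5, Varga 4, Singh 2, Rossi 0. Rossi has the fewest and is eliminated.
Round 2: Tanaka 12, Okafor 10, Petrov 5, Varga 4, Singh 2. Singh has the fewest and is eliminated.
Round 3: Tanaka 12, Okafor 10, Petrov 7, Varga 4. Varga has the fewest and is eliminated.
Round 4: Okafor 14, Tanaka 12, Petrov 7. Petrov has the fewest and is eliminated.
Round 5: Tanaka 17, Okafor 16. Tanaka has a majority.

Rossi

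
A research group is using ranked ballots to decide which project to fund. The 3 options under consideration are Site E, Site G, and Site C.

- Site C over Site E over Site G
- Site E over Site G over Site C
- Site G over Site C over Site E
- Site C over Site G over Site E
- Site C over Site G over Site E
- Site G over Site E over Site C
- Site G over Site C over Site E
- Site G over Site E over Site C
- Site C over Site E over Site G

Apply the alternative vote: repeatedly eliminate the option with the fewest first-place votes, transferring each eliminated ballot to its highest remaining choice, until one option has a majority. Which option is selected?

Round 1: Site G 4, Site C 4, Site E 1. Site E has the fewest and is eliminated.
Round 2: Site G 5, Site C 4. Site G has a majority.

Site G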